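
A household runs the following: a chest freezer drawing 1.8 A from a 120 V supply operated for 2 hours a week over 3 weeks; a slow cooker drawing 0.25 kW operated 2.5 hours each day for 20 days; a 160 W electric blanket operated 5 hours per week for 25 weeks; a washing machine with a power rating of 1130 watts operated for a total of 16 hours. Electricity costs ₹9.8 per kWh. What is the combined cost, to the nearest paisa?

chest freezer: Power = 1.8 A × 120 V = 216 W = 0.216 kW
chest freezer: Runtime = 2 h/week × 3 weeks = 6 h
chest freezer: 0.216 kW × 6 h = 1.296 kWh
slow cooker: Runtime = 2.5 h/day × 20 days = 50 h
slow cooker: 0.25 kW × 50 h = 12.5 kWh
electric blanket: Runtime = 5 h/week × 25 weeks = 125 h
electric blanket: 0.16 kW × 125 h = 20 kWh
washing machine: 1.13 kW × 16 h = 18.08 kWh
Total energy = 51.876 kWh
Cost = 51.876 × ₹9.8 = ₹508.38

₹508.38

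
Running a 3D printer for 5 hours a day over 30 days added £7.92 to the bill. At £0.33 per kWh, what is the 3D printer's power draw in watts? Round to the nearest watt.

Energy = £7.92 ÷ £0.33/kWh = 24 kWh
Runtime = 5 h/day × 30 days = 150 h
Power = 24 kWh ÷ 150 h = 0.16 kW = 160 W

160 W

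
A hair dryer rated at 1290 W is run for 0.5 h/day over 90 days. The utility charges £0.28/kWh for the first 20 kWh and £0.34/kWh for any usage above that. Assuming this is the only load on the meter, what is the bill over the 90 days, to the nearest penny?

£18.54

Runtime = 0.5 h/day × 90 days = 45 h
Energy = 1.29 kW × 45 h = 58.05 kWh
Tier 1 (0–20 kWh): 20 × £0.28 = £5.6
Above 20 kWh: 38.05 × £0.34 = £12.937
Bill = £18.54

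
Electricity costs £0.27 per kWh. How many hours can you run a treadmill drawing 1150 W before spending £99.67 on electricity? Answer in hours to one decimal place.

321.0 h

Energy available = £99.67 ÷ £0.27/kWh = 369.1481 kWh
Hours = 369.1481 kWh ÷ 1.15 kW = 321.0 h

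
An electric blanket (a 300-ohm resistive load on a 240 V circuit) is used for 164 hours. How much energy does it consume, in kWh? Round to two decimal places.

Power = V²/R = 240²/300 = 192 W = 0.192 kW
Energy = 0.192 kW × 164 h = 31.488 kWh ≈ 31.49 kWh

31.49 kWh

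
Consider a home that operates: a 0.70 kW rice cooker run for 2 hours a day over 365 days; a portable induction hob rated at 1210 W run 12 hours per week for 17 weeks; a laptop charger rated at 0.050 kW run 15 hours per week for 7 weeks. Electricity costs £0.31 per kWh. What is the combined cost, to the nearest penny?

rice cooker: Runtime = 2 h/day × 365 days = 730 h
rice cooker: 0.7 kW × 730 h = 511 kWh
portable induction hob: Runtime = 12 h/week × 17 weeks = 204 h
portable induction hob: 1.21 kW × 204 h = 246.84 kWh
laptop charger: Runtime = 15 h/week × 7 weeks = 105 h
laptop charger: 0.05 kW × 105 h = 5.25 kWh
Total energy = 763.09 kWh
Cost = 763.09 × £0.31 = £236.56

£236.56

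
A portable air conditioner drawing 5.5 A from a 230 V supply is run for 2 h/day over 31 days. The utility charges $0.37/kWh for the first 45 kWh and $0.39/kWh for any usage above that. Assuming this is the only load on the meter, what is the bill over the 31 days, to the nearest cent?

Power = 5.5 A × 230 V = 1265 W = 1.265 kW
Runtime = 2 h/day × 31 days = 62 h
Energy = 1.265 kW × 62 h = 78.43 kWh
Tier 1 (0–45 kWh): 45 × $0.37 = $16.65
Above 45 kWh: 33.43 × $0.39 = $13.0377
Bill = $29.69

$29.69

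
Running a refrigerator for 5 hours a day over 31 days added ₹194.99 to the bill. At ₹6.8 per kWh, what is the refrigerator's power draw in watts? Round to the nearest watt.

Energy = ₹194.99 ÷ ₹6.8/kWh = 28.675 kWh
Runtime = 5 h/day × 31 days = 155 h
Power = 28.675 kWh ÷ 155 h = 0.185 kW = 185 W

185 W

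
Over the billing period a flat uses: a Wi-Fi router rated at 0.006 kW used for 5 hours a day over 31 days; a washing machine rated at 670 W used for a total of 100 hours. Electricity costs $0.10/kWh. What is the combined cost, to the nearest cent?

Wi-Fi router: Runtime = 5 h/day × 31 days = 155 h
Wi-Fi router: 0.006 kW × 155 h = 0.93 kWh
washing machine: 0.67 kW × 100 h = 67 kWh
Total energy = 67.93 kWh
Cost = 67.93 × $0.10 = $6.79

$6.79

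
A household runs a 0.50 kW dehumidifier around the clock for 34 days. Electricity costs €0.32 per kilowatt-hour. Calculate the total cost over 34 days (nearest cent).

Runtime = 24 h × 34 = 816 h
Energy = 0.5 kW × 816 h = 408 kWh
Cost = 408 kWh × €0.32/kWh = €130.56

€130.56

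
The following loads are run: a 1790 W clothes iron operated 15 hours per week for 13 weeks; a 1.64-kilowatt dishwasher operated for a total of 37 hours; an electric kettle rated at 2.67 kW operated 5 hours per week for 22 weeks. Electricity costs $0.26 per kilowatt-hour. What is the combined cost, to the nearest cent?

$182.89

clothes iron: Runtime = 15 h/week × 13 weeks = 195 h
clothes iron: 1.79 kW × 195 h = 349.05 kWh
dishwasher: 1.64 kW × 37 h = 60.68 kWh
electric kettle: Runtime = 5 h/week × 22 weeks = 110 h
electric kettle: 2.67 kW × 110 h = 293.7 kWh
Total energy = 703.43 kWh
Cost = 703.43 × $0.26 = $182.89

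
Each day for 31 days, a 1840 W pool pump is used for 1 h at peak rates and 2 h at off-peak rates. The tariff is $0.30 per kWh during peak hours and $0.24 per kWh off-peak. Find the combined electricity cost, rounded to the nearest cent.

Peak energy = 1.84 kW × 1 h × 31 = 57.04 kWh
Off-peak energy = 1.84 kW × 2 h × 31 = 114.08 kWh
Cost = 57.04 × $0.30 + 114.08 × $0.24 = $17.112 + $27.3792 = $44.49

$44.49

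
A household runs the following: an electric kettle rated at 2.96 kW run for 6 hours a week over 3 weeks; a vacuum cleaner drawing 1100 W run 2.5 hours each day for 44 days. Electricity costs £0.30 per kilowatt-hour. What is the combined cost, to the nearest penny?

electric kettle: Runtime = 6 h/week × 3 weeks = 18 h
electric kettle: 2.96 kW × 18 h = 53.28 kWh
vacuum cleaner: Runtime = 2.5 h/day × 44 days = 110 h
vacuum cleaner: 1.1 kW × 110 h = 121 kWh
Total energy = 174.28 kWh
Cost = 174.28 × £0.30 = £52.28

£52.28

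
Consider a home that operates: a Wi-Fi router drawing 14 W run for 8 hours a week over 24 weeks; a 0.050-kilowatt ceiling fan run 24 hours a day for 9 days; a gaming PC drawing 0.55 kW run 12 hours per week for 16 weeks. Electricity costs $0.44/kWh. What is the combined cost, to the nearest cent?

$52.40

Wi-Fi router: Runtime = 8 h/week × 24 weeks = 192 h
Wi-Fi router: 0.014 kW × 192 h = 2.688 kWh
ceiling fan: Runtime = 24 h × 9 = 216 h
ceiling fan: 0.05 kW × 216 h = 10.8 kWh
gaming PC: Runtime = 12 h/week × 16 weeks = 192 h
gaming PC: 0.55 kW × 192 h = 105.6 kWh
Total energy = 119.088 kWh
Cost = 119.088 × $0.44 = $52.40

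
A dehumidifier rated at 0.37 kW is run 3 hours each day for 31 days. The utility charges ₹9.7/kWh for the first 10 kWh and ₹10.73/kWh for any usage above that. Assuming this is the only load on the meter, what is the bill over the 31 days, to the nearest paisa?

Runtime = 3 h/day × 31 days = 93 h
Energy = 0.37 kW × 93 h = 34.41 kWh
Tier 1 (0–10 kWh): 10 × ₹9.7 = ₹97
Above 10 kWh: 24.41 × ₹10.73 = ₹261.9193
Bill = ₹358.92

₹358.92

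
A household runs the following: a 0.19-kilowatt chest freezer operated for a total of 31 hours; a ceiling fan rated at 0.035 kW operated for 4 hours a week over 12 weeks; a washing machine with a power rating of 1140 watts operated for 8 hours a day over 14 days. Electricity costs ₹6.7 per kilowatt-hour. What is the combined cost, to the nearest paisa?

₹906.18

chest freezer: 0.19 kW × 31 h = 5.89 kWh
ceiling fan: Runtime = 4 h/week × 12 weeks = 48 h
ceiling fan: 0.035 kW × 48 h = 1.68 kWh
washing machine: Runtime = 8 h/day × 14 days = 112 h
washing machine: 1.14 kW × 112 h = 127.68 kWh
Total energy = 135.25 kWh
Cost = 135.25 × ₹6.7 = ₹906.18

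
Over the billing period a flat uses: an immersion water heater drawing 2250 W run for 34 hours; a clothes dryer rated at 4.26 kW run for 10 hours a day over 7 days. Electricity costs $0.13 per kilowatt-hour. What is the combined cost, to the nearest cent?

immersion water heater: 2.25 kW × 34 h = 76.5 kWh
clothes dryer: Runtime = 10 h/day × 7 days = 70 h
clothes dryer: 4.26 kW × 70 h = 298.2 kWh
Total energy = 374.7 kWh
Cost = 374.7 × $0.13 = $48.71

$48.71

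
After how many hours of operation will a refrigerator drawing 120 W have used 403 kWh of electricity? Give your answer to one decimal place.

3358.3 h

Hours = 403 kWh ÷ 0.12 kW = 3358.3 h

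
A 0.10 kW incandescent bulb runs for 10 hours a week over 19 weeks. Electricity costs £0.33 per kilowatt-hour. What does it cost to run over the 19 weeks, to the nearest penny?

Runtime = 10 h/week × 19 weeks = 190 h
Energy = 0.1 kW × 190 h = 19 kWh
Cost = 19 kWh × £0.33/kWh = £6.27

£6.27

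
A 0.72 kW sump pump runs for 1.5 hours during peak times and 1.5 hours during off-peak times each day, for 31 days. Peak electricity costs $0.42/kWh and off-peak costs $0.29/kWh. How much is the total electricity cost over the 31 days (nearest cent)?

Peak energy = 0.72 kW × 1.5 h × 31 = 33.48 kWh
Off-peak energy = 0.72 kW × 1.5 h × 31 = 33.48 kWh
Cost = 33.48 × $0.42 + 33.48 × $0.29 = $14.0616 + $9.7092 = $23.77

$23.77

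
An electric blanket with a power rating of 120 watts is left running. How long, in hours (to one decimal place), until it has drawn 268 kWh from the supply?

Hours = 268 kWh ÷ 0.12 kW = 2233.3 h

2233.3 h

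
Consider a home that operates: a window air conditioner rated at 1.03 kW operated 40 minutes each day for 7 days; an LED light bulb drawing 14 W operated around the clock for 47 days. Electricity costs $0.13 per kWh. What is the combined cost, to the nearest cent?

$2.68

window air conditioner: Runtime = 40 min × 7 = 280 min = 4.666666… h
window air conditioner: 1.03 kW × 4.666666… h = 4.806666… kWh
LED light bulb: Runtime = 24 h × 47 = 1128 h
LED light bulb: 0.014 kW × 1128 h = 15.792 kWh
Total energy = 20.598666… kWh
Cost = 20.598666… × $0.13 = $2.68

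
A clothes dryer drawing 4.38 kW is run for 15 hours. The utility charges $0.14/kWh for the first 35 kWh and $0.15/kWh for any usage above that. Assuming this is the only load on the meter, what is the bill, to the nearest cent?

$9.51

Energy = 4.38 kW × 15 h = 65.7 kWh
Tier 1 (0–35 kWh): 35 × $0.14 = $4.9
Above 35 kWh: 30.7 × $0.15 = $4.605
Bill = $9.51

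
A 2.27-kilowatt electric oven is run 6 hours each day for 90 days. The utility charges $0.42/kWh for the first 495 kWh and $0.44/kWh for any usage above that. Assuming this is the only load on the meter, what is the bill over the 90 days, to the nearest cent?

$529.45

Runtime = 6 h/day × 90 days = 540 h
Energy = 2.27 kW × 540 h = 1225.8 kWh
Tier 1 (0–495 kWh): 495 × $0.42 = $207.9
Above 495 kWh: 730.8 × $0.44 = $321.552
Bill = $529.45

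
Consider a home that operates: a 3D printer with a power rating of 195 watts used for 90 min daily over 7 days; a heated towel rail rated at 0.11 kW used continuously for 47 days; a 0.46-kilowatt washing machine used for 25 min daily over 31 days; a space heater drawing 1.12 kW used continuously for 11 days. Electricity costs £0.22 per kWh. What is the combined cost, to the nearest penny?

£94.10

3D printer: Runtime = 90 min × 7 = 630 min = 10.5 h
3D printer: 0.195 kW × 10.5 h = 2.0475 kWh
heated towel rail: Runtime = 24 h × 47 = 1128 h
heated towel rail: 0.11 kW × 1128 h = 124.08 kWh
washing machine: Runtime = 25 min × 31 = 775 min = 12.916666… h
washing machine: 0.46 kW × 12.916666… h = 5.941666… kWh
space heater: Runtime = 24 h × 11 = 264 h
space heater: 1.12 kW × 264 h = 295.68 kWh
Total energy = 427.749166… kWh
Cost = 427.749166… × £0.22 = £94.10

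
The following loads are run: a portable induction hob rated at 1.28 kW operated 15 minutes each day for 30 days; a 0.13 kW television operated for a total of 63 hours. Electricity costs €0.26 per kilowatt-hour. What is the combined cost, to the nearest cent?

€4.63

portable induction hob: Runtime = 15 min × 30 = 450 min = 7.5 h
portable induction hob: 1.28 kW × 7.5 h = 9.6 kWh
television: 0.13 kW × 63 h = 8.19 kWh
Total energy = 17.79 kWh
Cost = 17.79 × €0.26 = €4.63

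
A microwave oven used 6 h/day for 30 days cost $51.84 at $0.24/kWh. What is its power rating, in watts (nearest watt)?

Energy = $51.84 ÷ $0.24/kWh = 216 kWh
Runtime = 6 h/day × 30 days = 180 h
Power = 216 kWh ÷ 180 h = 1.2 kW = 1200 W

1200 W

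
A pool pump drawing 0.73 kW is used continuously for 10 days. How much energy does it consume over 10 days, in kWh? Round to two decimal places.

Runtime = 24 h × 10 = 240 h
Energy = 0.73 kW × 240 h = 175.2 kWh

175.20 kWh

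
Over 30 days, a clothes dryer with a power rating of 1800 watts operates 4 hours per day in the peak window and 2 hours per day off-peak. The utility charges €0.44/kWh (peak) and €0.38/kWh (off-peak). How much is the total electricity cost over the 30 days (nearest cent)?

€136.08

Peak energy = 1.8 kW × 4 h × 30 = 216 kWh
Off-peak energy = 1.8 kW × 2 h × 30 = 108 kWh
Cost = 216 × €0.44 + 108 × €0.38 = €95.04 + €41.04 = €136.08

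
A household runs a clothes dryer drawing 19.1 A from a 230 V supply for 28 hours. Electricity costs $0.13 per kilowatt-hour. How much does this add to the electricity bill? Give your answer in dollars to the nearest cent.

Power = 19.1 A × 230 V = 4393 W = 4.393 kW
Energy = 4.393 kW × 28 h = 123.004 kWh
Cost = 123.004 kWh × $0.13/kWh = $15.99

$15.99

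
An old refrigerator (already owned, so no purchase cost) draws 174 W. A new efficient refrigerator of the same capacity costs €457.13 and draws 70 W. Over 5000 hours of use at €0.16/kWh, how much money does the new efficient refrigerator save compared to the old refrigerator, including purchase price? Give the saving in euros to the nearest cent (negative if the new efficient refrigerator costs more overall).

-€373.93

old refrigerator: €0.00 + (174/1000) kW × 5000 h × €0.16 = €0.00 + €139.2 = €139.2
new efficient refrigerator: €457.13 + (70/1000) kW × 5000 h × €0.16 = €457.13 + €56 = €513.13
Saving = €139.2 − €513.13 = −€373.93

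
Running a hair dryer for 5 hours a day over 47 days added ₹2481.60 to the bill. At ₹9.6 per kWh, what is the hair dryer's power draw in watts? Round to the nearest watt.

1100 W

Energy = ₹2481.60 ÷ ₹9.6/kWh = 258.5 kWh
Runtime = 5 h/day × 47 days = 235 h
Power = 258.5 kWh ÷ 235 h = 1.1 kW = 1100 W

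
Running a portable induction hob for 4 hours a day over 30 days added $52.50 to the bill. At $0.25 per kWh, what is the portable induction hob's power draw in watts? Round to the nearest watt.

1750 W

Energy = $52.50 ÷ $0.25/kWh = 210 kWh
Runtime = 4 h/day × 30 days = 120 h
Power = 210 kWh ÷ 120 h = 1.75 kW = 1750 W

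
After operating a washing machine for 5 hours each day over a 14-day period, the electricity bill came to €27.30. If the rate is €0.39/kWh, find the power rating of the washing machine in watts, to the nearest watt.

1000 W

Energy = €27.30 ÷ €0.39/kWh = 70 kWh
Runtime = 5 h/day × 14 days = 70 h
Power = 70 kWh ÷ 70 h = 1 kW = 1000 W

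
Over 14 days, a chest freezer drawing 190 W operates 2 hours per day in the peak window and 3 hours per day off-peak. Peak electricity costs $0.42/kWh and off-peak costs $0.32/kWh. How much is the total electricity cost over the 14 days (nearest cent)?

Peak energy = 0.19 kW × 2 h × 14 = 5.32 kWh
Off-peak energy = 0.19 kW × 3 h × 14 = 7.98 kWh
Cost = 5.32 × $0.42 + 7.98 × $0.32 = $2.2344 + $2.5536 = $4.79

$4.79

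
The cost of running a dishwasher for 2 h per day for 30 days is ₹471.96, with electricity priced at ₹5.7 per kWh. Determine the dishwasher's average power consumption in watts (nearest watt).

1380 W

Energy = ₹471.96 ÷ ₹5.7/kWh = 82.8 kWh
Runtime = 2 h/day × 30 days = 60 h
Power = 82.8 kWh ÷ 60 h = 1.38 kW = 1380 W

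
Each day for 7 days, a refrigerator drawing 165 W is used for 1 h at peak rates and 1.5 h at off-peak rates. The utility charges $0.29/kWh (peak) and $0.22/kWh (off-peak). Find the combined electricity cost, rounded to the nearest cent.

$0.72

Peak energy = 0.165 kW × 1 h × 7 = 1.155 kWh
Off-peak energy = 0.165 kW × 1.5 h × 7 = 1.7325 kWh
Cost = 1.155 × $0.29 + 1.7325 × $0.22 = $0.33495 + $0.38115 = $0.72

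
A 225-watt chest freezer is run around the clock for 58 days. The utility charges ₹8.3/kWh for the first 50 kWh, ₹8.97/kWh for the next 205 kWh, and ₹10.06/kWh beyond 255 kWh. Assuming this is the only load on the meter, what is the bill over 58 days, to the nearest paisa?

₹2839.34

Runtime = 24 h × 58 = 1392 h
Energy = 0.225 kW × 1392 h = 313.2 kWh
Tier 1 (0–50 kWh): 50 × ₹8.3 = ₹415
Tier 2 (50–255 kWh): 205 × ₹8.97 = ₹1838.85
Above 255 kWh: 58.2 × ₹10.06 = ₹585.492
Bill = ₹2839.34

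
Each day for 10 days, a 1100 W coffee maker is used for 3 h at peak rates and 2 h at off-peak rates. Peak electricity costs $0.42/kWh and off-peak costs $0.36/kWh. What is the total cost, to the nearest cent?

Peak energy = 1.1 kW × 3 h × 10 = 33 kWh
Off-peak energy = 1.1 kW × 2 h × 10 = 22 kWh
Cost = 33 × $0.42 + 22 × $0.36 = $13.86 + $7.92 = $21.78

$21.78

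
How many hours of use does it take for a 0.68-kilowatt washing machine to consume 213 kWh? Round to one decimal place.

313.2 h

Hours = 213 kWh ÷ 0.68 kW = 313.2 h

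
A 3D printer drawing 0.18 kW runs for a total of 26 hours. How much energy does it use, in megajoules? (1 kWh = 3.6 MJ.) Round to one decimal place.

16.8 MJ

Energy = 0.18 kW × 26 h = 4.68 kWh
= 4.68 × 3.6 MJ = 16.8 MJ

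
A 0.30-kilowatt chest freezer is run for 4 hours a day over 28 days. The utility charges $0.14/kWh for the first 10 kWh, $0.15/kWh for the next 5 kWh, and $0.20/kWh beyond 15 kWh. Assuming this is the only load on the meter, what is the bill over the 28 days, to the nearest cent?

$5.87

Runtime = 4 h/day × 28 days = 112 h
Energy = 0.3 kW × 112 h = 33.6 kWh
Tier 1 (0–10 kWh): 10 × $0.14 = $1.4
Tier 2 (10–15 kWh): 5 × $0.15 = $0.75
Above 15 kWh: 18.6 × $0.20 = $3.72
Bill = $5.87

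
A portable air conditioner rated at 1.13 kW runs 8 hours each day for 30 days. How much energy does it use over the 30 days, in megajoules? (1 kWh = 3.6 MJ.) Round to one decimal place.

Runtime = 8 h/day × 30 days = 240 h
Energy = 1.13 kW × 240 h = 271.2 kWh
= 271.2 × 3.6 MJ = 976.3 MJ

976.3 MJ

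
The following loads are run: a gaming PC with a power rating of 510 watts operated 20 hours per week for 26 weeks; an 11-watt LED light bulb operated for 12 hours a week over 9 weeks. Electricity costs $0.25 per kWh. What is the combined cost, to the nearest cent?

$66.60

gaming PC: Runtime = 20 h/week × 26 weeks = 520 h
gaming PC: 0.51 kW × 520 h = 265.2 kWh
LED light bulb: Runtime = 12 h/week × 9 weeks = 108 h
LED light bulb: 0.011 kW × 108 h = 1.188 kWh
Total energy = 266.388 kWh
Cost = 266.388 × $0.25 = $66.60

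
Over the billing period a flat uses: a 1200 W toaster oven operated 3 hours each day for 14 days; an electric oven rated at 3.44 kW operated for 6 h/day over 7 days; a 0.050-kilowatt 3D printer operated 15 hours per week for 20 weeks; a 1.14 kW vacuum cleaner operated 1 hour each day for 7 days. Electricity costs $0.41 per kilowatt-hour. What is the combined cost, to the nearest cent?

toaster oven: Runtime = 3 h/day × 14 days = 42 h
toaster oven: 1.2 kW × 42 h = 50.4 kWh
electric oven: Runtime = 6 h/day × 7 days = 42 h
electric oven: 3.44 kW × 42 h = 144.48 kWh
3D printer: Runtime = 15 h/week × 20 weeks = 300 h
3D printer: 0.05 kW × 300 h = 15 kWh
vacuum cleaner: Runtime = 1 h/day × 7 days = 7 h
vacuum cleaner: 1.14 kW × 7 h = 7.98 kWh
Total energy = 217.86 kWh
Cost = 217.86 × $0.41 = $89.32

$89.32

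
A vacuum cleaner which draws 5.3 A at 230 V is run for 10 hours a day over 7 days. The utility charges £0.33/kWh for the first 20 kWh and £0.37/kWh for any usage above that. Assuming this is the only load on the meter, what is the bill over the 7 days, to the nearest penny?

£30.77

Power = 5.3 A × 230 V = 1219 W = 1.219 kW
Runtime = 10 h/day × 7 days = 70 h
Energy = 1.219 kW × 70 h = 85.33 kWh
Tier 1 (0–20 kWh): 20 × £0.33 = £6.6
Above 20 kWh: 65.33 × £0.37 = £24.1721
Bill = £30.77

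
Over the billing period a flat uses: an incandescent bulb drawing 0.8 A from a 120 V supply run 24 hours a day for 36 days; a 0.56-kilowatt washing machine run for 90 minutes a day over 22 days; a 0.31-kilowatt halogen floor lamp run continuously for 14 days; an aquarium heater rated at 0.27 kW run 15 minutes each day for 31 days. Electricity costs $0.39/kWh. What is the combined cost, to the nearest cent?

incandescent bulb: Power = 0.8 A × 120 V = 96 W = 0.096 kW
incandescent bulb: Runtime = 24 h × 36 = 864 h
incandescent bulb: 0.096 kW × 864 h = 82.944 kWh
washing machine: Runtime = 90 min × 22 = 1980 min = 33 h
washing machine: 0.56 kW × 33 h = 18.48 kWh
halogen floor lamp: Runtime = 24 h × 14 = 336 h
halogen floor lamp: 0.31 kW × 336 h = 104.16 kWh
aquarium heater: Runtime = 15 min × 31 = 465 min = 7.75 h
aquarium heater: 0.27 kW × 7.75 h = 2.0925 kWh
Total energy = 207.6765 kWh
Cost = 207.6765 × $0.39 = $80.99

$80.99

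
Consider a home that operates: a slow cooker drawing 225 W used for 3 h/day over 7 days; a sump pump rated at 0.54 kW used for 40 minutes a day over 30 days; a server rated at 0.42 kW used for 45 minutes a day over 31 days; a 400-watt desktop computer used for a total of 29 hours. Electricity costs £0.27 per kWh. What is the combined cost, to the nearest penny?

£9.96

slow cooker: Runtime = 3 h/day × 7 days = 21 h
slow cooker: 0.225 kW × 21 h = 4.725 kWh
sump pump: Runtime = 40 min × 30 = 1200 min = 20 h
sump pump: 0.54 kW × 20 h = 10.8 kWh
server: Runtime = 45 min × 31 = 1395 min = 23.25 h
server: 0.42 kW × 23.25 h = 9.765 kWh
desktop computer: 0.4 kW × 29 h = 11.6 kWh
Total energy = 36.89 kWh
Cost = 36.89 × £0.27 = £9.96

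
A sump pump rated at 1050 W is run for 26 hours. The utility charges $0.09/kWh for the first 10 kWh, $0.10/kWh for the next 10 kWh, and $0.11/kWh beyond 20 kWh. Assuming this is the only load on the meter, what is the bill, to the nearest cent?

$2.70

Energy = 1.05 kW × 26 h = 27.3 kWh
Tier 1 (0–10 kWh): 10 × $0.09 = $0.9
Tier 2 (10–20 kWh): 10 × $0.10 = $1
Above 20 kWh: 7.3 × $0.11 = $0.803
Bill = $2.70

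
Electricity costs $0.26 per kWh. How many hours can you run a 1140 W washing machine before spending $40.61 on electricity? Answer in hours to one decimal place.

137.0 h

Energy available = $40.61 ÷ $0.26/kWh = 156.1923 kWh
Hours = 156.1923 kWh ÷ 1.14 kW = 137.0 h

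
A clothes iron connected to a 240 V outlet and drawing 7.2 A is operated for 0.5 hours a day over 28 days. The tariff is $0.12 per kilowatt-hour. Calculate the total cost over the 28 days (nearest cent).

$2.90

Power = 7.2 A × 240 V = 1728 W = 1.728 kW
Runtime = 0.5 h/day × 28 days = 14 h
Energy = 1.728 kW × 14 h = 24.192 kWh
Cost = 24.192 kWh × $0.12/kWh = $2.90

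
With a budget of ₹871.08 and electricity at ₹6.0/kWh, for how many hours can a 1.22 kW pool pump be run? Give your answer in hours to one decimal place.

119.0 h

Energy available = ₹871.08 ÷ ₹6.0/kWh = 145.18 kWh
Hours = 145.18 kWh ÷ 1.22 kW = 119.0 h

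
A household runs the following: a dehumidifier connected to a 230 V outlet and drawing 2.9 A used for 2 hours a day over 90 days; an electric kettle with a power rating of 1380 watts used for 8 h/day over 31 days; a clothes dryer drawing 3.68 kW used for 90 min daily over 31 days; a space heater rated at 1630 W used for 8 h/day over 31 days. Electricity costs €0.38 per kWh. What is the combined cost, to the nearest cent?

€394.31

dehumidifier: Power = 2.9 A × 230 V = 667 W = 0.667 kW
dehumidifier: Runtime = 2 h/day × 90 days = 180 h
dehumidifier: 0.667 kW × 180 h = 120.06 kWh
electric kettle: Runtime = 8 h/day × 31 days = 248 h
electric kettle: 1.38 kW × 248 h = 342.24 kWh
clothes dryer: Runtime = 90 min × 31 = 2790 min = 46.5 h
clothes dryer: 3.68 kW × 46.5 h = 171.12 kWh
space heater: Runtime = 8 h/day × 31 days = 248 h
space heater: 1.63 kW × 248 h = 404.24 kWh
Total energy = 1037.66 kWh
Cost = 1037.66 × €0.38 = €394.31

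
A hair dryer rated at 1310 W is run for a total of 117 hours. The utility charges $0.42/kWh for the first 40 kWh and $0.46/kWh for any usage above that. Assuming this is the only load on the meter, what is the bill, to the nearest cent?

$68.90

Energy = 1.31 kW × 117 h = 153.27 kWh
Tier 1 (0–40 kWh): 40 × $0.42 = $16.8
Above 40 kWh: 113.27 × $0.46 = $52.1042
Bill = $68.90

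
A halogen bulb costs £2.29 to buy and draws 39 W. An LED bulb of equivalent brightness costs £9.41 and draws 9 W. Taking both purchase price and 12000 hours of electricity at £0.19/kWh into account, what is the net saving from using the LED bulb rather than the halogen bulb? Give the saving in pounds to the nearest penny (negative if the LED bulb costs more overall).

£61.28

halogen bulb: £2.29 + (39/1000) kW × 12000 h × £0.19 = £2.29 + £88.92 = £91.21
LED bulb: £9.41 + (9/1000) kW × 12000 h × £0.19 = £9.41 + £20.52 = £29.93
Saving = £91.21 − £29.93 = £61.28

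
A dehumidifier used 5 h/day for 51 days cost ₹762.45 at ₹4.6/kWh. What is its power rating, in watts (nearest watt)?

650 W

Energy = ₹762.45 ÷ ₹4.6/kWh = 165.75 kWh
Runtime = 5 h/day × 51 days = 255 h
Power = 165.75 kWh ÷ 255 h = 0.65 kW = 650 W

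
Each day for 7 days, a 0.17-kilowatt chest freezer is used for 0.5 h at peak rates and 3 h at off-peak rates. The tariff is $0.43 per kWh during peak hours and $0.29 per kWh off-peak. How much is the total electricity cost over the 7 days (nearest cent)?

$1.29

Peak energy = 0.17 kW × 0.5 h × 7 = 0.595 kWh
Off-peak energy = 0.17 kW × 3 h × 7 = 3.57 kWh
Cost = 0.595 × $0.43 + 3.57 × $0.29 = $0.25585 + $1.0353 = $1.29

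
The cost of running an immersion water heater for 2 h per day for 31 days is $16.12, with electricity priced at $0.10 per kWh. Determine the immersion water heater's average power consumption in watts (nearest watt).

2600 W

Energy = $16.12 ÷ $0.10/kWh = 161.2 kWh
Runtime = 2 h/day × 31 days = 62 h
Power = 161.2 kWh ÷ 62 h = 2.6 kW = 2600 W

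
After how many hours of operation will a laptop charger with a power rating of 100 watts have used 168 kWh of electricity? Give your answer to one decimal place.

1680.0 h

Hours = 168 kWh ÷ 0.1 kW = 1680.0 h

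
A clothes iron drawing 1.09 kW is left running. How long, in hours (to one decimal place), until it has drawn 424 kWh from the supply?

Hours = 424 kWh ÷ 1.09 kW = 389.0 h

389.0 h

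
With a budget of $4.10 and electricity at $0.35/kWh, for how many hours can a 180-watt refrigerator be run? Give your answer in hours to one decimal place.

65.1 h

Energy available = $4.10 ÷ $0.35/kWh = 11.7143 kWh
Hours = 11.7143 kWh ÷ 0.18 kW = 65.1 h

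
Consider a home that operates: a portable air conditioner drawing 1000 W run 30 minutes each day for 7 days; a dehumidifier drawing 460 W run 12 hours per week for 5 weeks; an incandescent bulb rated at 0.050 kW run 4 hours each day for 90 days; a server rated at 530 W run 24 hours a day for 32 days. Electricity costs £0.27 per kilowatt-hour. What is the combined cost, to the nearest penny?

portable air conditioner: Runtime = 30 min × 7 = 210 min = 3.5 h
portable air conditioner: 1 kW × 3.5 h = 3.5 kWh
dehumidifier: Runtime = 12 h/week × 5 weeks = 60 h
dehumidifier: 0.46 kW × 60 h = 27.6 kWh
incandescent bulb: Runtime = 4 h/day × 90 days = 360 h
incandescent bulb: 0.05 kW × 360 h = 18 kWh
server: Runtime = 24 h × 32 = 768 h
server: 0.53 kW × 768 h = 407.04 kWh
Total energy = 456.14 kWh
Cost = 456.14 × £0.27 = £123.16

£123.16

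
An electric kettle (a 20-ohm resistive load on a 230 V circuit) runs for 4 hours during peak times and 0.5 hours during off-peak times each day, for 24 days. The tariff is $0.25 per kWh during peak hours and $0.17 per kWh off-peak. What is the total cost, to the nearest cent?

Power = V²/R = 230²/20 = 2645 W = 2.645 kW
Peak energy = 2.645 kW × 4 h × 24 = 253.92 kWh
Off-peak energy = 2.645 kW × 0.5 h × 24 = 31.74 kWh
Cost = 253.92 × $0.25 + 31.74 × $0.17 = $63.48 + $5.3958 = $68.88

$68.88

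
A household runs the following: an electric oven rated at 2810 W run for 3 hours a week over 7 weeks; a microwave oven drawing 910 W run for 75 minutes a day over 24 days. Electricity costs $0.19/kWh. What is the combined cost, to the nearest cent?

$16.40

electric oven: Runtime = 3 h/week × 7 weeks = 21 h
electric oven: 2.81 kW × 21 h = 59.01 kWh
microwave oven: Runtime = 75 min × 24 = 1800 min = 30 h
microwave oven: 0.91 kW × 30 h = 27.3 kWh
Total energy = 86.31 kWh
Cost = 86.31 × $0.19 = $16.40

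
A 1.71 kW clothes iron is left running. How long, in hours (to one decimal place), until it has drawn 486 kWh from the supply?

Hours = 486 kWh ÷ 1.71 kW = 284.2 h

284.2 h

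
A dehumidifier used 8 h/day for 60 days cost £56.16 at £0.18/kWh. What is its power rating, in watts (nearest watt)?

Energy = £56.16 ÷ £0.18/kWh = 312 kWh
Runtime = 8 h/day × 60 days = 480 h
Power = 312 kWh ÷ 480 h = 0.65 kW = 650 W

650 W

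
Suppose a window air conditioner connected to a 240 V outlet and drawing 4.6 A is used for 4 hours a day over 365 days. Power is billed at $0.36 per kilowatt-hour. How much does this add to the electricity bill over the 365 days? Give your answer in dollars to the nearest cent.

Power = 4.6 A × 240 V = 1104 W = 1.104 kW
Runtime = 4 h/day × 365 days = 1460 h
Energy = 1.104 kW × 1460 h = 1611.84 kWh
Cost = 1611.84 kWh × $0.36/kWh = $580.26

$580.26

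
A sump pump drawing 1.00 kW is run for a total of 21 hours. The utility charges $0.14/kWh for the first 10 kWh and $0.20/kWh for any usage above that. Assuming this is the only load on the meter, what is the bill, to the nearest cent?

Energy = 1 kW × 21 h = 21 kWh
Tier 1 (0–10 kWh): 10 × $0.14 = $1.4
Above 10 kWh: 11 × $0.20 = $2.2
Bill = $3.60

$3.60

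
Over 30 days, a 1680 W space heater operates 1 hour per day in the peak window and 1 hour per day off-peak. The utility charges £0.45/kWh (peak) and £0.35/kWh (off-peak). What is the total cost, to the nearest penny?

£40.32

Peak energy = 1.68 kW × 1 h × 30 = 50.4 kWh
Off-peak energy = 1.68 kW × 1 h × 30 = 50.4 kWh
Cost = 50.4 × £0.45 + 50.4 × £0.35 = £22.68 + £17.64 = £40.32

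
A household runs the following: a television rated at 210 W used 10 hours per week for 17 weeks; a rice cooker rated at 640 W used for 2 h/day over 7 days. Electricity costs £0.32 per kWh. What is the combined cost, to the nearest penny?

television: Runtime = 10 h/week × 17 weeks = 170 h
television: 0.21 kW × 170 h = 35.7 kWh
rice cooker: Runtime = 2 h/day × 7 days = 14 h
rice cooker: 0.64 kW × 14 h = 8.96 kWh
Total energy = 44.66 kWh
Cost = 44.66 × £0.32 = £14.29

£14.29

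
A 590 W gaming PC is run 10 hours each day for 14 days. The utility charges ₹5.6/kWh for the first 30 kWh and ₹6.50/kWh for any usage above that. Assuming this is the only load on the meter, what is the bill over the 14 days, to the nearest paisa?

Runtime = 10 h/day × 14 days = 140 h
Energy = 0.59 kW × 140 h = 82.6 kWh
Tier 1 (0–30 kWh): 30 × ₹5.6 = ₹168
Above 30 kWh: 52.6 × ₹6.50 = ₹341.9
Bill = ₹509.90

₹509.90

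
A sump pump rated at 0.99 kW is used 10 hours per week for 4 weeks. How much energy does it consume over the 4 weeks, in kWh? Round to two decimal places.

39.60 kWh

Runtime = 10 h/week × 4 weeks = 40 h
Energy = 0.99 kW × 40 h = 39.6 kWh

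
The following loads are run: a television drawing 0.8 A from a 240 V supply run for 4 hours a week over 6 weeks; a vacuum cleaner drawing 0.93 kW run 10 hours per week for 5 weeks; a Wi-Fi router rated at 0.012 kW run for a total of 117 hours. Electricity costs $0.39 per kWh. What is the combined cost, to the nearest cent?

television: Power = 0.8 A × 240 V = 192 W = 0.192 kW
television: Runtime = 4 h/week × 6 weeks = 24 h
television: 0.192 kW × 24 h = 4.608 kWh
vacuum cleaner: Runtime = 10 h/week × 5 weeks = 50 h
vacuum cleaner: 0.93 kW × 50 h = 46.5 kWh
Wi-Fi router: 0.012 kW × 117 h = 1.404 kWh
Total energy = 52.512 kWh
Cost = 52.512 × $0.39 = $20.48

$20.48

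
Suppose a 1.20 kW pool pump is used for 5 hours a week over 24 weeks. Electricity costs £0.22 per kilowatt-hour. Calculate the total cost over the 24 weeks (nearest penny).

£31.68

Runtime = 5 h/week × 24 weeks = 120 h
Energy = 1.2 kW × 120 h = 144 kWh
Cost = 144 kWh × £0.22/kWh = £31.68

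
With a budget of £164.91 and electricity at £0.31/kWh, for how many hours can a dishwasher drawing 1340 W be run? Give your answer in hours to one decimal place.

397.0 h

Energy available = £164.91 ÷ £0.31/kWh = 531.9677 kWh
Hours = 531.9677 kWh ÷ 1.34 kW = 397.0 h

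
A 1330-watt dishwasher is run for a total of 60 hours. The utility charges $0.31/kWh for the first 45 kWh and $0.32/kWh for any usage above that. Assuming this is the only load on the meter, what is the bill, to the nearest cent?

$25.09

Energy = 1.33 kW × 60 h = 79.8 kWh
Tier 1 (0–45 kWh): 45 × $0.31 = $13.95
Above 45 kWh: 34.8 × $0.32 = $11.136
Bill = $25.09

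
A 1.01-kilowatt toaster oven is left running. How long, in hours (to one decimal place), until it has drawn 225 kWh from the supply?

222.8 h

Hours = 225 kWh ÷ 1.01 kW = 222.8 h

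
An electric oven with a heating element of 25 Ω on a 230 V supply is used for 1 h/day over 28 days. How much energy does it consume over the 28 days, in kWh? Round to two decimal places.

59.25 kWh

Power = V²/R = 230²/25 = 2116 W = 2.116 kW
Runtime = 1 h/day × 28 days = 28 h
Energy = 2.116 kW × 28 h = 59.248 kWh ≈ 59.25 kWh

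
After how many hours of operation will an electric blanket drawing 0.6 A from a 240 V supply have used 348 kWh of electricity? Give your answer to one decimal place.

2416.7 h

Power = 0.6 A × 240 V = 144 W = 0.144 kW
Hours = 348 kWh ÷ 0.144 kW = 2416.7 h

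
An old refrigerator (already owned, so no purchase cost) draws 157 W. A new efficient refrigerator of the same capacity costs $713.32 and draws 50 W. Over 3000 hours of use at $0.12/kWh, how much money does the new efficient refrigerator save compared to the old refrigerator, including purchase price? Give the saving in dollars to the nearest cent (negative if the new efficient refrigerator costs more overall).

old refrigerator: $0.00 + (157/1000) kW × 3000 h × $0.12 = $0.00 + $56.52 = $56.52
new efficient refrigerator: $713.32 + (50/1000) kW × 3000 h × $0.12 = $713.32 + $18 = $731.32
Saving = $56.52 − $731.32 = −$674.8

-$674.80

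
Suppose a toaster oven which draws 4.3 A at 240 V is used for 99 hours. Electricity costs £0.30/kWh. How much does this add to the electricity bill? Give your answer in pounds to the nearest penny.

Power = 4.3 A × 240 V = 1032 W = 1.032 kW
Energy = 1.032 kW × 99 h = 102.168 kWh
Cost = 102.168 kWh × £0.30/kWh = £30.65

£30.65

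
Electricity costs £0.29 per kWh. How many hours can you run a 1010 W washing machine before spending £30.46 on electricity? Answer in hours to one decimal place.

Energy available = £30.46 ÷ £0.29/kWh = 105.0345 kWh
Hours = 105.0345 kWh ÷ 1.01 kW = 104.0 h

104.0 h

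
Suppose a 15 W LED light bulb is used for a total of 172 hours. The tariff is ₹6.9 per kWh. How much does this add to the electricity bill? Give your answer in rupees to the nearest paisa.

₹17.80

Energy = 0.015 kW × 172 h = 2.58 kWh
Cost = 2.58 kWh × ₹6.9/kWh = ₹17.80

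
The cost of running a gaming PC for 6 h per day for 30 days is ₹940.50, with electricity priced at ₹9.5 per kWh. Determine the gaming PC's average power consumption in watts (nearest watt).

550 W

Energy = ₹940.50 ÷ ₹9.5/kWh = 99 kWh
Runtime = 6 h/day × 30 days = 180 h
Power = 99 kWh ÷ 180 h = 0.55 kW = 550 W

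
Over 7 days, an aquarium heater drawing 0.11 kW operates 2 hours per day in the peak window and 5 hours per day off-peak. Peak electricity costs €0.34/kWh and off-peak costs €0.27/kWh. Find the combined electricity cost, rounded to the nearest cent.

Peak energy = 0.11 kW × 2 h × 7 = 1.54 kWh
Off-peak energy = 0.11 kW × 5 h × 7 = 3.85 kWh
Cost = 1.54 × €0.34 + 3.85 × €0.27 = €0.5236 + €1.0395 = €1.56

€1.56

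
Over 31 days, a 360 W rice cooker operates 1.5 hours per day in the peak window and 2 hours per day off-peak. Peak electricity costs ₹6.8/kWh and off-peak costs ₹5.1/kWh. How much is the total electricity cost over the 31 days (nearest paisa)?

Peak energy = 0.36 kW × 1.5 h × 31 = 16.74 kWh
Off-peak energy = 0.36 kW × 2 h × 31 = 22.32 kWh
Cost = 16.74 × ₹6.8 + 22.32 × ₹5.1 = ₹113.832 + ₹113.832 = ₹227.66

₹227.66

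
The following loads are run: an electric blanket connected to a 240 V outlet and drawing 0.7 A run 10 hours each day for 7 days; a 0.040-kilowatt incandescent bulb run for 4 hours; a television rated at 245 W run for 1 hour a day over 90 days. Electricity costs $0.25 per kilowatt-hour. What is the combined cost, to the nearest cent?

electric blanket: Power = 0.7 A × 240 V = 168 W = 0.168 kW
electric blanket: Runtime = 10 h/day × 7 days = 70 h
electric blanket: 0.168 kW × 70 h = 11.76 kWh
incandescent bulb: 0.04 kW × 4 h = 0.16 kWh
television: Runtime = 1 h/day × 90 days = 90 h
television: 0.245 kW × 90 h = 22.05 kWh
Total energy = 33.97 kWh
Cost = 33.97 × $0.25 = $8.49

$8.49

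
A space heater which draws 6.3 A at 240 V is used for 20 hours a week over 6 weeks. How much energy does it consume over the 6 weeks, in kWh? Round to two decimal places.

Power = 6.3 A × 240 V = 1512 W = 1.512 kW
Runtime = 20 h/week × 6 weeks = 120 h
Energy = 1.512 kW × 120 h = 181.44 kWh

181.44 kWh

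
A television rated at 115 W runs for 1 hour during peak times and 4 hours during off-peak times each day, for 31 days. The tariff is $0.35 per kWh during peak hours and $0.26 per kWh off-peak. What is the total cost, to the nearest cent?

Peak energy = 0.115 kW × 1 h × 31 = 3.565 kWh
Off-peak energy = 0.115 kW × 4 h × 31 = 14.26 kWh
Cost = 3.565 × $0.35 + 14.26 × $0.26 = $1.24775 + $3.7076 = $4.96

$4.96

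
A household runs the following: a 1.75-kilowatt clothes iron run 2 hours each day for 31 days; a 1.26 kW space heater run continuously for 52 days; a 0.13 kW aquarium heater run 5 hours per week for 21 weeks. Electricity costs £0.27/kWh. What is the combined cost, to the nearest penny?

£457.55

clothes iron: Runtime = 2 h/day × 31 days = 62 h
clothes iron: 1.75 kW × 62 h = 108.5 kWh
space heater: Runtime = 24 h × 52 = 1248 h
space heater: 1.26 kW × 1248 h = 1572.48 kWh
aquarium heater: Runtime = 5 h/week × 21 weeks = 105 h
aquarium heater: 0.13 kW × 105 h = 13.65 kWh
Total energy = 1694.63 kWh
Cost = 1694.63 × £0.27 = £457.55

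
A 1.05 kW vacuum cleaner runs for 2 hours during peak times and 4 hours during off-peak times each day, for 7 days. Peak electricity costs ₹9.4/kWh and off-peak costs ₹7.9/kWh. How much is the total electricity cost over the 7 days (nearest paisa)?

Peak energy = 1.05 kW × 2 h × 7 = 14.7 kWh
Off-peak energy = 1.05 kW × 4 h × 7 = 29.4 kWh
Cost = 14.7 × ₹9.4 + 29.4 × ₹7.9 = ₹138.18 + ₹232.26 = ₹370.44

₹370.44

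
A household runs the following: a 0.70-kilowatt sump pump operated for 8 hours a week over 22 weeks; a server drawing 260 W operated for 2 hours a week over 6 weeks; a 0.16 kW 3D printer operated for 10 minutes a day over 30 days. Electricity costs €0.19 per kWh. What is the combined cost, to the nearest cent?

sump pump: Runtime = 8 h/week × 22 weeks = 176 h
sump pump: 0.7 kW × 176 h = 123.2 kWh
server: Runtime = 2 h/week × 6 weeks = 12 h
server: 0.26 kW × 12 h = 3.12 kWh
3D printer: Runtime = 10 min × 30 = 300 min = 5 h
3D printer: 0.16 kW × 5 h = 0.8 kWh
Total energy = 127.12 kWh
Cost = 127.12 × €0.19 = €24.15

€24.15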